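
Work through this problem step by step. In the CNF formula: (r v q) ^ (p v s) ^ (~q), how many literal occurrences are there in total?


Counting literals in each clause:
Clause 1: 2 literal(s)
Clause 2: 2 literal(s)
Clause 3: 1 literal(s)
Total = 5

5


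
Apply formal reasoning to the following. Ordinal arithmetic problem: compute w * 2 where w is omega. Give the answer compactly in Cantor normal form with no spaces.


Compute w * 2.
Ordinal * is associative and left-distributive over +, but NOT commutative; for finite n>1, n*w = w but w*n stays w*n.
w * 2 means 2 copies of w concatenated: w*2.
Result = w*2

w*2


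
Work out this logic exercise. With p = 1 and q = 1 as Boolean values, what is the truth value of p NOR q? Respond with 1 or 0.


p = 1, q = 1
Operation: p NOR q
Evaluate: 1 NOR 1 = 0

0


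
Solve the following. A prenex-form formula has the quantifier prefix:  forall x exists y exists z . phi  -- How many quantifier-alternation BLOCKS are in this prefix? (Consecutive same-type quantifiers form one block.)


Quantifier-type sequence: A E E  (A=forall, E=exists)
Group into maximal same-type runs:
  Ax1 | Ex2
Number of blocks = 2

2


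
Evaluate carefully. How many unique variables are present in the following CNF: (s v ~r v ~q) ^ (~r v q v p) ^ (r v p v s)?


Identify each variable that appears in the formula.
Variables found: p, q, r, s
Count = 4

4


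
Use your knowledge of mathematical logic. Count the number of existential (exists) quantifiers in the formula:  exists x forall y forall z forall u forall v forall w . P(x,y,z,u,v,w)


Quantifier prefix: exists x forall y forall z forall u forall v forall w
Mark each quantifier type:
  E U U U U U
Universal count = 5, Existential count = 1
Asked for existential (exists) quantifiers: 1

1


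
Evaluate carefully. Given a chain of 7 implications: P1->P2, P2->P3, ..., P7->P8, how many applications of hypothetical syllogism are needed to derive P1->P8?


With 7 implications in a chain connecting 8 propositions:
P1->P2, P2->P3, ..., P7->P8
Steps needed = (number of implications) - 1 = 7 - 1 = 6

6


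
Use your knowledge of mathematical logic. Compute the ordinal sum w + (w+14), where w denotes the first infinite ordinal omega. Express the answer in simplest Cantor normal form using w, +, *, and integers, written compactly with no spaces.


Compute w + (w+14).
Ordinal + is associative but NOT commutative; for finite n>0, n + w = w but w + n stays w+n.
w + (w+14) = (w+w) + 14 = w*2+14.
Result = w*2+14

w*2+14


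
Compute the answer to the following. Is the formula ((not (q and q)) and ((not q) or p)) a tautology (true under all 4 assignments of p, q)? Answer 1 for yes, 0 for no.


Check all 4 assignments:
p=0, q=0: 1
p=0, q=1: 0
p=1, q=0: 1
p=1, q=1: 0
Satisfying count = 2/4.
Tautology iff count = 4: no.

0


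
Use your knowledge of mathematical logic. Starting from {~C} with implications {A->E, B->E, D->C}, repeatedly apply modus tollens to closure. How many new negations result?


Initial negated facts: {~C}
Apply modus tollens to closure:
  ~C and D->C  =>  ~D
Final negated: {~C, ~D}
New negations: {~D}
Count = 1

1


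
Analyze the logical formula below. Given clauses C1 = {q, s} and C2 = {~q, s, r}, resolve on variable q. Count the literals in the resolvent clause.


Remove q from C1 and ~q from C2.
C1 remainder: {s}
C2 remainder: {s, r}
Union (resolvent): {r, s}
Resolvent has 2 literal(s).

2


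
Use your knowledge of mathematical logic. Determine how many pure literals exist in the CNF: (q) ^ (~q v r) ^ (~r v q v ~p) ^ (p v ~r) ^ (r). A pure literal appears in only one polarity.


Check each variable for pure literal status:
p: mixed (not pure)
q: mixed (not pure)
r: mixed (not pure)
Pure literal count = 0

0


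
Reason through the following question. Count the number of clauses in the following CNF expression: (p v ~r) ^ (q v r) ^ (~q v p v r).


A CNF formula is a conjunction of clauses.
Clauses are separated by ^.
Counting the conjuncts: 3 clauses.

3


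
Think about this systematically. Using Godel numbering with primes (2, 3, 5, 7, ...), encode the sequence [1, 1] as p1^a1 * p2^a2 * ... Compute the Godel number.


Encode each element as an exponent of the corresponding prime:
  2^1 = 2
  3^1 = 3
Product = 2 * 3 = 6

6


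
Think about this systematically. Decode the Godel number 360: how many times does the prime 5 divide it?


Factorize 360 by dividing by 5 repeatedly.
Division steps: 5 divides 360 exactly 1 time(s).
Exponent of 5 = 1

1


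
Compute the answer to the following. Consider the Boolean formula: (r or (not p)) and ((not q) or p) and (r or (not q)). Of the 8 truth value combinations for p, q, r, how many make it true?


Evaluate all 8 assignments for p, q, r:
p=0, q=0, r=0: 1
p=0, q=0, r=1: 1
p=0, q=1, r=0: 0
p=0, q=1, r=1: 0
p=1, q=0, r=0: 0
p=1, q=0, r=1: 1
p=1, q=1, r=0: 0
p=1, q=1, r=1: 1
Satisfying count = 4

4


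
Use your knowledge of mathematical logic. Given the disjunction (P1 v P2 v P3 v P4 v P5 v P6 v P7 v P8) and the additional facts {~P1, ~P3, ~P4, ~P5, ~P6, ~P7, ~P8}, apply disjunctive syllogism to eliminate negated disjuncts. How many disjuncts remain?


Original disjuncts (8): P1, P2, P3, P4, P5, P6, P7, P8
Negated (eliminate): ~P1, ~P3, ~P4, ~P5, ~P6, ~P7, ~P8
Remaining disjuncts: P2
Count = 8 - 7 = 1

1


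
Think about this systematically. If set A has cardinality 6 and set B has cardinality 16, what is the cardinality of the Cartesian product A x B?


The Cartesian product A x B contains all ordered pairs (a, b).
|A x B| = |A| * |B| = 6 * 16 = 96

96


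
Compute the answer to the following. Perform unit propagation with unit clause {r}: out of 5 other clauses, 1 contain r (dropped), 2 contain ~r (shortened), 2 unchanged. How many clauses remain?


Satisfied (removed): 1
Shortened (remain): 2
Unchanged (remain): 2
Remaining = 2 + 2 = 4

4


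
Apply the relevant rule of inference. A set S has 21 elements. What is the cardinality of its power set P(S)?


The power set of a set with n elements has 2^n elements.
|P(S)| = 2^21 = 2097152

2097152


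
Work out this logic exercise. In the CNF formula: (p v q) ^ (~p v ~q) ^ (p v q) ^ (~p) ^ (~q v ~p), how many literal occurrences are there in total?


Counting literals in each clause:
Clause 1: 2 literal(s)
Clause 2: 2 literal(s)
Clause 3: 2 literal(s)
Clause 4: 1 literal(s)
Clause 5: 2 literal(s)
Total = 9

9


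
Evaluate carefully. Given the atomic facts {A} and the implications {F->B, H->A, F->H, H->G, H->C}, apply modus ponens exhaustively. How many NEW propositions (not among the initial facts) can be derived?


Initial facts: {A}
Apply modus ponens to closure:
  (no implication fires)
Final known: {A}
New propositions: {(none)}
Count = 0

0


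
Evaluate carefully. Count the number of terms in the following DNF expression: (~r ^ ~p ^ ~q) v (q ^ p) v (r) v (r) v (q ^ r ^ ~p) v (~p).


A DNF formula is a disjunction of terms (conjunctions).
Terms are separated by v.
Counting the disjuncts: 6 terms.

6


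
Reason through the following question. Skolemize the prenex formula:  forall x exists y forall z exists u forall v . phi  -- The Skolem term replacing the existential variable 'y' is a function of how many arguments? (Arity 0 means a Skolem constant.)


Quantifier prefix: forall x exists y forall z exists u forall v
'y' is existentially quantified at position 2.
Universal variables preceding it: x
Skolem function arity = 1

1


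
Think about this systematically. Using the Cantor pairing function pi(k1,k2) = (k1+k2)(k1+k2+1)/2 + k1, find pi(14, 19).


k1 + k2 = 33
(k1+k2)(k1+k2+1)/2 = 33 * 34 / 2 = 561
pi = 561 + 14 = 575

575


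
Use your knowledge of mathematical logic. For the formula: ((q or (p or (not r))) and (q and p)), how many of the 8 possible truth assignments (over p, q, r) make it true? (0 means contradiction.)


Check all 8 assignments:
p=0, q=0, r=0: 0
p=0, q=0, r=1: 0
p=0, q=1, r=0: 0
p=0, q=1, r=1: 0
p=1, q=0, r=0: 0
p=1, q=0, r=1: 0
p=1, q=1, r=0: 1
p=1, q=1, r=1: 1
Count of True = 2

2


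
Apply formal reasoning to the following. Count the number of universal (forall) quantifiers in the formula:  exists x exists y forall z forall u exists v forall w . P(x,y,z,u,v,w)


Quantifier prefix: exists x exists y forall z forall u exists v forall w
Mark each quantifier type:
  E E U U E U
Universal count = 3, Existential count = 3
Asked for universal (forall) quantifiers: 3

3


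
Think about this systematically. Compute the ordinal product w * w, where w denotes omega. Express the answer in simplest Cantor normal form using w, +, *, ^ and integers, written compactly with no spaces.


Compute w * w.
Ordinal * is associative and left-distributive over +, but NOT commutative; for finite n>1, n*w = w but w*n stays w*n.
w * w = w^2 by definition.
Result = w^2

w^2


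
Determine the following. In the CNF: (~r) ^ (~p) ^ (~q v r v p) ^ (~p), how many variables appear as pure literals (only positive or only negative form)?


Check each variable for pure literal status:
p: mixed (not pure)
q: pure negative
r: mixed (not pure)
Pure literal count = 1

1


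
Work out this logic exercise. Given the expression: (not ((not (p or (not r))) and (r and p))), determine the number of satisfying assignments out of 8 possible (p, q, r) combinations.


Check all 8 assignments:
p=0, q=0, r=0: 1
p=0, q=0, r=1: 1
p=0, q=1, r=0: 1
p=0, q=1, r=1: 1
p=1, q=0, r=0: 1
p=1, q=0, r=1: 1
p=1, q=1, r=0: 1
p=1, q=1, r=1: 1
Count of True = 8

8


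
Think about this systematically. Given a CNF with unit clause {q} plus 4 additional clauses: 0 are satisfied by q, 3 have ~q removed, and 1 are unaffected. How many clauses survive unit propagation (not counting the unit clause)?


Satisfied (removed): 0
Shortened (remain): 3
Unchanged (remain): 1
Remaining = 3 + 1 = 4

4


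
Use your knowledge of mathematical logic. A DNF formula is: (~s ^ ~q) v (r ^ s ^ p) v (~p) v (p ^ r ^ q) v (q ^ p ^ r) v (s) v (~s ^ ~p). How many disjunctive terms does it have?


A DNF formula is a disjunction of terms (conjunctions).
Terms are separated by v.
Counting the disjuncts: 7 terms.

7


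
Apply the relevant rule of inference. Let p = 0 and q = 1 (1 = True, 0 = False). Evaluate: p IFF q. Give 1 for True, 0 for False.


p = 0, q = 1
Operation: p IFF q
Evaluate: 0 IFF 1 = 0

0


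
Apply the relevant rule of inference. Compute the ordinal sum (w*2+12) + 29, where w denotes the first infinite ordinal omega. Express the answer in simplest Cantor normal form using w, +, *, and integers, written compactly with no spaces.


Compute (w*2+12) + 29.
Ordinal + is associative but NOT commutative; for finite n>0, n + w = w but w + n stays w+n.
By associativity: (w*2+12) + 29 = w*2 + (12+29) = w*2+41.
Result = w*2+41

w*2+41


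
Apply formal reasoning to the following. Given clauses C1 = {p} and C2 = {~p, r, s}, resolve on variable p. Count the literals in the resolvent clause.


Remove p from C1 and ~p from C2.
C1 remainder: {}
C2 remainder: {r, s}
Union (resolvent): {r, s}
Resolvent has 2 literal(s).

2


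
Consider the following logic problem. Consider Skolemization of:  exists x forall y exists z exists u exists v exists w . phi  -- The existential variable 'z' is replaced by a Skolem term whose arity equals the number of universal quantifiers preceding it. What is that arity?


Quantifier prefix: exists x forall y exists z exists u exists v exists w
'z' is existentially quantified at position 3.
Universal variables preceding it: y
Skolem function arity = 1

1


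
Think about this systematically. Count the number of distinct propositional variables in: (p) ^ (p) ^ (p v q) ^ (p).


Identify each variable that appears in the formula.
Variables found: p, q
Count = 2

2


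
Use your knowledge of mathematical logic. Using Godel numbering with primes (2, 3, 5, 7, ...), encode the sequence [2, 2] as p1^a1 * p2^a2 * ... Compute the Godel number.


Encode each element as an exponent of the corresponding prime:
  2^2 = 4
  3^2 = 9
Product = 4 * 9 = 36

36


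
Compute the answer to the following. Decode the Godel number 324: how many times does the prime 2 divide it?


Factorize 324 by dividing by 2 repeatedly.
Division steps: 2 divides 324 exactly 2 time(s).
Exponent of 2 = 2

2


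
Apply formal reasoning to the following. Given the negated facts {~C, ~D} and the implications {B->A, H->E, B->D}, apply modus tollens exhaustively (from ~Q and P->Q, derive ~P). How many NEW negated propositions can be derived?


Initial negated facts: {~C, ~D}
Apply modus tollens to closure:
  ~D and B->D  =>  ~B
Final negated: {~B, ~C, ~D}
New negations: {~B}
Count = 1

1


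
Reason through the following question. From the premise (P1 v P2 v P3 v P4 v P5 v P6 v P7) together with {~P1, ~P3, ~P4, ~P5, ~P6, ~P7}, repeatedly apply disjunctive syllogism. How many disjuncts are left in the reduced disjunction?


Original disjuncts (7): P1, P2, P3, P4, P5, P6, P7
Negated (eliminate): ~P1, ~P3, ~P4, ~P5, ~P6, ~P7
Remaining disjuncts: P2
Count = 7 - 6 = 1

1


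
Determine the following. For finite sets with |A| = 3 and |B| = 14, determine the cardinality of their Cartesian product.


The Cartesian product A x B contains all ordered pairs (a, b).
|A x B| = |A| * |B| = 3 * 14 = 42

42


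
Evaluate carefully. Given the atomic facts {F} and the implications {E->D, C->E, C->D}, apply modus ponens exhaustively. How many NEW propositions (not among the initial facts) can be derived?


Initial facts: {F}
Apply modus ponens to closure:
  (no implication fires)
Final known: {F}
New propositions: {(none)}
Count = 0

0


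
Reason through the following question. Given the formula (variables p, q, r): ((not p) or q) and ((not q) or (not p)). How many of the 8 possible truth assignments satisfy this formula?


Evaluate all 8 assignments for p, q, r:
p=0, q=0, r=0: 1
p=0, q=0, r=1: 1
p=0, q=1, r=0: 1
p=0, q=1, r=1: 1
p=1, q=0, r=0: 0
p=1, q=0, r=1: 0
p=1, q=1, r=0: 0
p=1, q=1, r=1: 0
Satisfying count = 4

4


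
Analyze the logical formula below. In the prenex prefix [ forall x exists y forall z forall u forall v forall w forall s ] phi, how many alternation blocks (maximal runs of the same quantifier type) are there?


Quantifier-type sequence: A E A A A A A  (A=forall, E=exists)
Group into maximal same-type runs:
  Ax1 | Ex1 | Ax5
Number of blocks = 3

3


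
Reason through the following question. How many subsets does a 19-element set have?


The power set of a set with n elements has 2^n elements.
|P(S)| = 2^19 = 524288

524288


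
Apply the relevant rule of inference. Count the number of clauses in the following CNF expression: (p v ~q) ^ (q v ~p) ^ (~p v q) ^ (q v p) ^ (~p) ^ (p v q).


A CNF formula is a conjunction of clauses.
Clauses are separated by ^.
Counting the conjuncts: 6 clauses.

6


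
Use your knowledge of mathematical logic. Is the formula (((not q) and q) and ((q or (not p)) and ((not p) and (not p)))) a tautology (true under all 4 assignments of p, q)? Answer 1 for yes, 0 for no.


Check all 4 assignments:
p=0, q=0: 0
p=0, q=1: 0
p=1, q=0: 0
p=1, q=1: 0
Satisfying count = 0/4.
Tautology iff count = 4: no.

0


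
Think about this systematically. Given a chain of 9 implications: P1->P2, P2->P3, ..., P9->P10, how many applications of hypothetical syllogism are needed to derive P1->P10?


With 9 implications in a chain connecting 10 propositions:
P1->P2, P2->P3, ..., P9->P10
Steps needed = (number of implications) - 1 = 9 - 1 = 8

8


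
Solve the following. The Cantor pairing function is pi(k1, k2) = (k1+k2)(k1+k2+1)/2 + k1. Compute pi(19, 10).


k1 + k2 = 29
(k1+k2)(k1+k2+1)/2 = 29 * 30 / 2 = 435
pi = 435 + 19 = 454

454


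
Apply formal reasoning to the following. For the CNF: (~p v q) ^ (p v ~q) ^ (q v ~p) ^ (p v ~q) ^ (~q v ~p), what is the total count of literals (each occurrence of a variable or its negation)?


Counting literals in each clause:
Clause 1: 2 literal(s)
Clause 2: 2 literal(s)
Clause 3: 2 literal(s)
Clause 4: 2 literal(s)
Clause 5: 2 literal(s)
Total = 10

10


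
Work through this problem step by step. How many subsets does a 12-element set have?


The power set of a set with n elements has 2^n elements.
|P(S)| = 2^12 = 4096

4096


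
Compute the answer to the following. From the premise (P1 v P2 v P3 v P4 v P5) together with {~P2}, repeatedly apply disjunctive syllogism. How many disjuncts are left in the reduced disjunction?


Original disjuncts (5): P1, P2, P3, P4, P5
Negated (eliminate): ~P2
Remaining disjuncts: P1, P3, P4, P5
Count = 5 - 1 = 4

4


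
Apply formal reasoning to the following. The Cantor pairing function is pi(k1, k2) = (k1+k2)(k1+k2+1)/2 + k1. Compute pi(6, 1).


k1 + k2 = 7
(k1+k2)(k1+k2+1)/2 = 7 * 8 / 2 = 28
pi = 28 + 6 = 34

34


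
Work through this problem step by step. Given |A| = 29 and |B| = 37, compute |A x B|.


The Cartesian product A x B contains all ordered pairs (a, b).
|A x B| = |A| * |B| = 29 * 37 = 1073

1073


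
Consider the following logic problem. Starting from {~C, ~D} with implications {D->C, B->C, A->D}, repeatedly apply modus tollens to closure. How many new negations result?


Initial negated facts: {~C, ~D}
Apply modus tollens to closure:
  ~C and B->C  =>  ~B
  ~D and A->D  =>  ~A
Final negated: {~A, ~B, ~C, ~D}
New negations: {~A, ~B}
Count = 2

2


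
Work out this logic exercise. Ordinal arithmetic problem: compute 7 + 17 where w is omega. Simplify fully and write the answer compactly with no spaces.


Compute 7 + 17.
Ordinal + is associative but NOT commutative; for finite n>0, n + w = w but w + n stays w+n.
Both operands finite; ordinal + agrees with natural +: 7 + 17 = 24.
Result = 24

24


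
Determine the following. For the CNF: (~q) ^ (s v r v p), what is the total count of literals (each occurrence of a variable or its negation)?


Counting literals in each clause:
Clause 1: 1 literal(s)
Clause 2: 3 literal(s)
Total = 4

4


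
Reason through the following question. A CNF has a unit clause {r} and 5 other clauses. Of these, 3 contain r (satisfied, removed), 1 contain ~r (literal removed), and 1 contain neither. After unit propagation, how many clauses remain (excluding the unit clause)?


Satisfied (removed): 3
Shortened (remain): 1
Unchanged (remain): 1
Remaining = 1 + 1 = 2

2


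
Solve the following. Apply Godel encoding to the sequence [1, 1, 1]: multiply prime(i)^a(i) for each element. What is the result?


Encode each element as an exponent of the corresponding prime:
  2^1 = 2
  3^1 = 3
  5^1 = 5
Product = 2 * 3 * 5 = 30

30


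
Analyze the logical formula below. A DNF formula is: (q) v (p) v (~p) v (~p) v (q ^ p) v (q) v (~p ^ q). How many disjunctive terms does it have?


A DNF formula is a disjunction of terms (conjunctions).
Terms are separated by v.
Counting the disjuncts: 7 terms.

7


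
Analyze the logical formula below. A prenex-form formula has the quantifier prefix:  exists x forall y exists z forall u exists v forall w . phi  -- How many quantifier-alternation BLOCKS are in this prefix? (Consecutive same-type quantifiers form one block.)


Quantifier-type sequence: E A E A E A  (A=forall, E=exists)
Group into maximal same-type runs:
  Ex1 | Ax1 | Ex1 | Ax1 | Ex1 | Ax1
Number of blocks = 6

6


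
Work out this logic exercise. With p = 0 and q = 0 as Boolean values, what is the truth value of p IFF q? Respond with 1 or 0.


p = 0, q = 0
Operation: p IFF q
Evaluate: 0 IFF 0 = 1

1


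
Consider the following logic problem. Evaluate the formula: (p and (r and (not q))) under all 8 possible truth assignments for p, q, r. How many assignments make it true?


Check all 8 assignments:
p=0, q=0, r=0: 0
p=0, q=0, r=1: 0
p=0, q=1, r=0: 0
p=0, q=1, r=1: 0
p=1, q=0, r=0: 0
p=1, q=0, r=1: 1
p=1, q=1, r=0: 0
p=1, q=1, r=1: 0
Count of True = 1

1


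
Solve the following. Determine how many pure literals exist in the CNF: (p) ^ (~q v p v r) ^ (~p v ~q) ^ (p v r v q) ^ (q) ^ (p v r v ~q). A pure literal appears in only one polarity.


Check each variable for pure literal status:
p: mixed (not pure)
q: mixed (not pure)
r: pure positive
Pure literal count = 1

1


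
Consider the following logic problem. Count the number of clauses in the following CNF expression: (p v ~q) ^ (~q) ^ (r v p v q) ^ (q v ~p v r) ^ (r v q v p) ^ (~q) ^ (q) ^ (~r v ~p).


A CNF formula is a conjunction of clauses.
Clauses are separated by ^.
Counting the conjuncts: 8 clauses.

8


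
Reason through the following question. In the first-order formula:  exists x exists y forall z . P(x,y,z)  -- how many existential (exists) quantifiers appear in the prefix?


Quantifier prefix: exists x exists y forall z
Mark each quantifier type:
  E E U
Universal count = 1, Existential count = 2
Asked for existential (exists) quantifiers: 2

2


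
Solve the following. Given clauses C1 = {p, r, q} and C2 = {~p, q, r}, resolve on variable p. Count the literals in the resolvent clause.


Remove p from C1 and ~p from C2.
C1 remainder: {r, q}
C2 remainder: {q, r}
Union (resolvent): {q, r}
Resolvent has 2 literal(s).

2


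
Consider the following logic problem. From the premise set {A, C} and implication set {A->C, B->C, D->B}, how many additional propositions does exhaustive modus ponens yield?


Initial facts: {A, C}
Apply modus ponens to closure:
  (no implication fires)
Final known: {A, C}
New propositions: {(none)}
Count = 0

0


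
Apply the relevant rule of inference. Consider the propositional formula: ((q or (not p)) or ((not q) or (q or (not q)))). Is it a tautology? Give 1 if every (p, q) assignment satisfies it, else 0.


Check all 4 assignments:
p=0, q=0: 1
p=0, q=1: 1
p=1, q=0: 1
p=1, q=1: 1
Satisfying count = 4/4.
Tautology iff count = 4: yes.

1


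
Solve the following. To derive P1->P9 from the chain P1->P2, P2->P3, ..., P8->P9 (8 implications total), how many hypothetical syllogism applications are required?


With 8 implications in a chain connecting 9 propositions:
P1->P2, P2->P3, ..., P8->P9
Steps needed = (number of implications) - 1 = 8 - 1 = 7

7


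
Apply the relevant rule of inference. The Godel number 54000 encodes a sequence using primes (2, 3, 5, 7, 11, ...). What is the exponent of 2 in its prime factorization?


Factorize 54000 by dividing by 2 repeatedly.
Division steps: 2 divides 54000 exactly 4 time(s).
Exponent of 2 = 4

4


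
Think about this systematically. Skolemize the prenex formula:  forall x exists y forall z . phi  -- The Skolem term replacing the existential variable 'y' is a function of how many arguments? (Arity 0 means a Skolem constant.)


Quantifier prefix: forall x exists y forall z
'y' is existentially quantified at position 2.
Universal variables preceding it: x
Skolem function arity = 1

1


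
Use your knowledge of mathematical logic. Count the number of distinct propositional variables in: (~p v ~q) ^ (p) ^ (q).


Identify each variable that appears in the formula.
Variables found: p, q
Count = 2

2


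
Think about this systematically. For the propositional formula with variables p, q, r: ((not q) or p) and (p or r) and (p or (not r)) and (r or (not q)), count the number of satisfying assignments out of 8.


Evaluate all 8 assignments for p, q, r:
p=0, q=0, r=0: 0
p=0, q=0, r=1: 0
p=0, q=1, r=0: 0
p=0, q=1, r=1: 0
p=1, q=0, r=0: 1
p=1, q=0, r=1: 1
p=1, q=1, r=0: 0
p=1, q=1, r=1: 1
Satisfying count = 3

3


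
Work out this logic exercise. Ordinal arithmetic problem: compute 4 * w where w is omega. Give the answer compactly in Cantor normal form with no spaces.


Compute 4 * w.
Ordinal * is associative and left-distributive over +, but NOT commutative; for finite n>1, n*w = w but w*n stays w*n.
For finite n>0, n * w = sup{n*k : k<w} = w. So 4 * w = w.
Result = w

w


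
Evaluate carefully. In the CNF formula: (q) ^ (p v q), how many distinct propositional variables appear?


Identify each variable that appears in the formula.
Variables found: p, q
Count = 2

2


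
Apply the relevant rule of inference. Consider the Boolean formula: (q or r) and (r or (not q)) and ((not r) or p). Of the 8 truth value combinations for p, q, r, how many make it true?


Evaluate all 8 assignments for p, q, r:
p=0, q=0, r=0: 0
p=0, q=0, r=1: 0
p=0, q=1, r=0: 0
p=0, q=1, r=1: 0
p=1, q=0, r=0: 0
p=1, q=0, r=1: 1
p=1, q=1, r=0: 0
p=1, q=1, r=1: 1
Satisfying count = 2

2


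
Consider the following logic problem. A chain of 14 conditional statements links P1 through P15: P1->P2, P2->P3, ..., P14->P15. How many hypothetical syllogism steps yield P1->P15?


With 14 implications in a chain connecting 15 propositions:
P1->P2, P2->P3, ..., P14->P15
Steps needed = (number of implications) - 1 = 14 - 1 = 13

13


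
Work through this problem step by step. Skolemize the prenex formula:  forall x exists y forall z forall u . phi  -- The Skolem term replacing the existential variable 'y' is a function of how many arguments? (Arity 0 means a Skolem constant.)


Quantifier prefix: forall x exists y forall z forall u
'y' is existentially quantified at position 2.
Universal variables preceding it: x
Skolem function arity = 1

1


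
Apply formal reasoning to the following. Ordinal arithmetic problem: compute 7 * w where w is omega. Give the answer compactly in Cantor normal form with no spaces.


Compute 7 * w.
Ordinal * is associative and left-distributive over +, but NOT commutative; for finite n>1, n*w = w but w*n stays w*n.
For finite n>0, n * w = sup{n*k : k<w} = w. So 7 * w = w.
Result = w

w


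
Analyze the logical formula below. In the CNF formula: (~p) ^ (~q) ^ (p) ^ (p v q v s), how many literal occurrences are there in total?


Counting literals in each clause:
Clause 1: 1 literal(s)
Clause 2: 1 literal(s)
Clause 3: 1 literal(s)
Clause 4: 3 literal(s)
Total = 6

6


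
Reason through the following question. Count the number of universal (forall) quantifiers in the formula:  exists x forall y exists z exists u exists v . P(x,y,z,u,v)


Quantifier prefix: exists x forall y exists z exists u exists v
Mark each quantifier type:
  E U E E E
Universal count = 1, Existential count = 4
Asked for universal (forall) quantifiers: 1

1


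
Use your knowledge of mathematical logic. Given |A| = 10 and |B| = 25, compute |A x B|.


The Cartesian product A x B contains all ordered pairs (a, b).
|A x B| = |A| * |B| = 10 * 25 = 250

250


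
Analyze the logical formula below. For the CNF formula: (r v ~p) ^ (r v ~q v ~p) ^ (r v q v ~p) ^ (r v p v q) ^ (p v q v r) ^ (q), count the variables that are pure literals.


Check each variable for pure literal status:
p: mixed (not pure)
q: mixed (not pure)
r: pure positive
Pure literal count = 1

1


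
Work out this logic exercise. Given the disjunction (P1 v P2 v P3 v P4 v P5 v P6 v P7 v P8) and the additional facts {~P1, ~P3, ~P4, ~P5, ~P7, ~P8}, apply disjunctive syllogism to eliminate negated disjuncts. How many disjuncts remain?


Original disjuncts (8): P1, P2, P3, P4, P5, P6, P7, P8
Negated (eliminate): ~P1, ~P3, ~P4, ~P5, ~P7, ~P8
Remaining disjuncts: P2, P6
Count = 8 - 6 = 2

2


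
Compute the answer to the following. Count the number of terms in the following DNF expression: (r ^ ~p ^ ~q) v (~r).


A DNF formula is a disjunction of terms (conjunctions).
Terms are separated by v.
Counting the disjuncts: 2 terms.

2


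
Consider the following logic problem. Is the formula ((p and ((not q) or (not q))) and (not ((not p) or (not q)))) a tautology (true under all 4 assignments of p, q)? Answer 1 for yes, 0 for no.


Check all 4 assignments:
p=0, q=0: 0
p=0, q=1: 0
p=1, q=0: 0
p=1, q=1: 0
Satisfying count = 0/4.
Tautology iff count = 4: no.

0


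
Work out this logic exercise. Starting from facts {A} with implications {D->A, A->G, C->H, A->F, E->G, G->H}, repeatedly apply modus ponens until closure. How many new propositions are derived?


Initial facts: {A}
Apply modus ponens to closure:
  A and A->G  =>  G
  A and A->F  =>  F
  G and G->H  =>  H
Final known: {A, F, G, H}
New propositions: {F, G, H}
Count = 3

3


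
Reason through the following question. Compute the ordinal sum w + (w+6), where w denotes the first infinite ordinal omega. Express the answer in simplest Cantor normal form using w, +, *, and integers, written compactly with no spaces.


Compute w + (w+6).
Ordinal + is associative but NOT commutative; for finite n>0, n + w = w but w + n stays w+n.
w + (w+6) = (w+w) + 6 = w*2+6.
Result = w*2+6

w*2+6


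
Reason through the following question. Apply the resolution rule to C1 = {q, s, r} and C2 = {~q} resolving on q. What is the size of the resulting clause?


Remove q from C1 and ~q from C2.
C1 remainder: {s, r}
C2 remainder: {}
Union (resolvent): {r, s}
Resolvent has 2 literal(s).

2


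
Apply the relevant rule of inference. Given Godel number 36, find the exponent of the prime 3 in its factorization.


Factorize 36 by dividing by 3 repeatedly.
Division steps: 3 divides 36 exactly 2 time(s).
Exponent of 3 = 2

2


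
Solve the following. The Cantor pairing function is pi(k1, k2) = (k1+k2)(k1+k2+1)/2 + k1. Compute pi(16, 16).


k1 + k2 = 32
(k1+k2)(k1+k2+1)/2 = 32 * 33 / 2 = 528
pi = 528 + 16 = 544

544


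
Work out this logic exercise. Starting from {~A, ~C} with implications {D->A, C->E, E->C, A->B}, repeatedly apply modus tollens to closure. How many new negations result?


Initial negated facts: {~A, ~C}
Apply modus tollens to closure:
  ~A and D->A  =>  ~D
  ~C and E->C  =>  ~E
Final negated: {~A, ~C, ~D, ~E}
New negations: {~D, ~E}
Count = 2

2


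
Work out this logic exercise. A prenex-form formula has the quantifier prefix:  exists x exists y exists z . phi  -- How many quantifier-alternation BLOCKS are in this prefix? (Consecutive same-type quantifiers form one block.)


Quantifier-type sequence: E E E  (A=forall, E=exists)
Group into maximal same-type runs:
  Ex3
Number of blocks = 1

1


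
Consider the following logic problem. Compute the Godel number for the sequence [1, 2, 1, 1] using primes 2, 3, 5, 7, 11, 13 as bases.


Encode each element as an exponent of the corresponding prime:
  2^1 = 2
  3^2 = 9
  5^1 = 5
  7^1 = 7
Product = 2 * 9 * 5 * 7 = 630

630


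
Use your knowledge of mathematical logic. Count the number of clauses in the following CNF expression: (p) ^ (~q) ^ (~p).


A CNF formula is a conjunction of clauses.
Clauses are separated by ^.
Counting the conjuncts: 3 clauses.

3


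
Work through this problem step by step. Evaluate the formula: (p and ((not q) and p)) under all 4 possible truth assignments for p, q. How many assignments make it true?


Check all 4 assignments:
p=0, q=0: 0
p=0, q=1: 0
p=1, q=0: 1
p=1, q=1: 0
Count of True = 1

1


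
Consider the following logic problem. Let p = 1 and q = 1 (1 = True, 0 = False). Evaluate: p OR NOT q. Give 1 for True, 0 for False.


p = 1, q = 1
Operation: p OR NOT q
Evaluate: 1 OR NOT 1 = 1

1


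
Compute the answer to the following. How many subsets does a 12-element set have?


The power set of a set with n elements has 2^n elements.
|P(S)| = 2^12 = 4096

4096


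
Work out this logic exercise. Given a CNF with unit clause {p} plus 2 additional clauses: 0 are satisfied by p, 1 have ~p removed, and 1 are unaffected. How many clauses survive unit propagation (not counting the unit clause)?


Satisfied (removed): 0
Shortened (remain): 1
Unchanged (remain): 1
Remaining = 1 + 1 = 2

2


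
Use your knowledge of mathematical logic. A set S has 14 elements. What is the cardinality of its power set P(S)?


The power set of a set with n elements has 2^n elements.
|P(S)| = 2^14 = 16384

16384


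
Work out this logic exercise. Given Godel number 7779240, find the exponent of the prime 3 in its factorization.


Factorize 7779240 by dividing by 3 repeatedly.
Division steps: 3 divides 7779240 exactly 4 time(s).
Exponent of 3 = 4

4


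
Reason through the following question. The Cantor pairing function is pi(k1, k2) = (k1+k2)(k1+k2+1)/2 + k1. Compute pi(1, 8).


k1 + k2 = 9
(k1+k2)(k1+k2+1)/2 = 9 * 10 / 2 = 45
pi = 45 + 1 = 46

46


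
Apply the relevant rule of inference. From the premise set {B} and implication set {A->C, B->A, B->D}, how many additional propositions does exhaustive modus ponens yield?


Initial facts: {B}
Apply modus ponens to closure:
  B and B->A  =>  A
  B and B->D  =>  D
  A and A->C  =>  C
Final known: {A, B, C, D}
New propositions: {A, C, D}
Count = 3

3


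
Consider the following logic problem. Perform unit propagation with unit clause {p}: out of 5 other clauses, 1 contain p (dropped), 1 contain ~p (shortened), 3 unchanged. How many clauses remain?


Satisfied (removed): 1
Shortened (remain): 1
Unchanged (remain): 3
Remaining = 1 + 3 = 4

4


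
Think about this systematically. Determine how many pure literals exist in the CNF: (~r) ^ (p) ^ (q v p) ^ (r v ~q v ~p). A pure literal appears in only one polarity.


Check each variable for pure literal status:
p: mixed (not pure)
q: mixed (not pure)
r: mixed (not pure)
Pure literal count = 0

0


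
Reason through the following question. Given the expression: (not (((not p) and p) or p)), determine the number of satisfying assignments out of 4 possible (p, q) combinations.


Check all 4 assignments:
p=0, q=0: 1
p=0, q=1: 1
p=1, q=0: 0
p=1, q=1: 0
Count of True = 2

2


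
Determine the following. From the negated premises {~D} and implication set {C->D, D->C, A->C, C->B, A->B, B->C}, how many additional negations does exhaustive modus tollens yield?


Initial negated facts: {~D}
Apply modus tollens to closure:
  ~D and C->D  =>  ~C
  ~C and A->C  =>  ~A
  ~C and B->C  =>  ~B
Final negated: {~A, ~B, ~C, ~D}
New negations: {~A, ~B, ~C}
Count = 3

3


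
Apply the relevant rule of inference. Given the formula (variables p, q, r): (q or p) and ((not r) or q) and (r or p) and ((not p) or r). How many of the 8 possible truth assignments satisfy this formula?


Evaluate all 8 assignments for p, q, r:
p=0, q=0, r=0: 0
p=0, q=0, r=1: 0
p=0, q=1, r=0: 0
p=0, q=1, r=1: 1
p=1, q=0, r=0: 0
p=1, q=0, r=1: 0
p=1, q=1, r=0: 0
p=1, q=1, r=1: 1
Satisfying count = 2

2


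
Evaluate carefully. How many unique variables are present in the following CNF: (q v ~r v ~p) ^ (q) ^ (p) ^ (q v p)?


Identify each variable that appears in the formula.
Variables found: p, q, r
Count = 3

3


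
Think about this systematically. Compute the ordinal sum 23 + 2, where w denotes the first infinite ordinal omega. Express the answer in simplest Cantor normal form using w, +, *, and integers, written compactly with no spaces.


Compute 23 + 2.
Ordinal + is associative but NOT commutative; for finite n>0, n + w = w but w + n stays w+n.
Both operands finite; ordinal + agrees with natural +: 23 + 2 = 25.
Result = 25

25


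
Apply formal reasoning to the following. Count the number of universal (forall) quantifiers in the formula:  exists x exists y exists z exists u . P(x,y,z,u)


Quantifier prefix: exists x exists y exists z exists u
Mark each quantifier type:
  E E E E
Universal count = 0, Existential count = 4
Asked for universal (forall) quantifiers: 0

0


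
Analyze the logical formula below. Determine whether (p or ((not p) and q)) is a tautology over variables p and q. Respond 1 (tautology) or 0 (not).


Check all 4 assignments:
p=0, q=0: 0
p=0, q=1: 1
p=1, q=0: 1
p=1, q=1: 1
Satisfying count = 3/4.
Tautology iff count = 4: no.

0


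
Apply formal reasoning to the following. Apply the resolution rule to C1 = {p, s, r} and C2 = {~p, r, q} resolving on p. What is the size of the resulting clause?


Remove p from C1 and ~p from C2.
C1 remainder: {s, r}
C2 remainder: {r, q}
Union (resolvent): {q, r, s}
Resolvent has 3 literal(s).

3


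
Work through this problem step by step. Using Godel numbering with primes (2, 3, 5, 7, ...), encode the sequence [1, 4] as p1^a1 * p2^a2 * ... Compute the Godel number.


Encode each element as an exponent of the corresponding prime:
  2^1 = 2
  3^4 = 81
Product = 2 * 81 = 162

162


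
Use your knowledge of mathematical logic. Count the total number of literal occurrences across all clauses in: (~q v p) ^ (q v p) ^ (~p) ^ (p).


Counting literals in each clause:
Clause 1: 2 literal(s)
Clause 2: 2 literal(s)
Clause 3: 1 literal(s)
Clause 4: 1 literal(s)
Total = 6

6


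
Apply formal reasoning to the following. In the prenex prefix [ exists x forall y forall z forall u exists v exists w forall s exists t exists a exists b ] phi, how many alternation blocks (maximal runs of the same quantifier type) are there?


Quantifier-type sequence: E A A A E E A E E E  (A=forall, E=exists)
Group into maximal same-type runs:
  Ex1 | Ax3 | Ex2 | Ax1 | Ex3
Number of blocks = 5

5


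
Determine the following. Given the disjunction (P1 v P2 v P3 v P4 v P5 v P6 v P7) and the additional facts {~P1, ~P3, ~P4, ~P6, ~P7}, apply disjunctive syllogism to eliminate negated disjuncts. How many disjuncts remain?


Original disjuncts (7): P1, P2, P3, P4, P5, P6, P7
Negated (eliminate): ~P1, ~P3, ~P4, ~P6, ~P7
Remaining disjuncts: P2, P5
Count = 7 - 5 = 2

2


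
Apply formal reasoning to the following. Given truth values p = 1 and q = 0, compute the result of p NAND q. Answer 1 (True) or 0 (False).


p = 1, q = 0
Operation: p NAND q
Evaluate: 1 NAND 0 = 1

1


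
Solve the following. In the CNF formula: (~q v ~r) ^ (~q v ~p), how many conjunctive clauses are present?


A CNF formula is a conjunction of clauses.
Clauses are separated by ^.
Counting the conjuncts: 2 clauses.

2


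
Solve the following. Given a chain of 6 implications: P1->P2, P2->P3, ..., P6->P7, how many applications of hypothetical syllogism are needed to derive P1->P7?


With 6 implications in a chain connecting 7 propositions:
P1->P2, P2->P3, ..., P6->P7
Steps needed = (number of implications) - 1 = 6 - 1 = 5

5


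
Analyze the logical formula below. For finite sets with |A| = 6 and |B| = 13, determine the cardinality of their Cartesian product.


The Cartesian product A x B contains all ordered pairs (a, b).
|A x B| = |A| * |B| = 6 * 13 = 78

78


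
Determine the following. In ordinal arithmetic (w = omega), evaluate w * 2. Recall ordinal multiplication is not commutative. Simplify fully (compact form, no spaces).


Compute w * 2.
Ordinal * is associative and left-distributive over +, but NOT commutative; for finite n>1, n*w = w but w*n stays w*n.
w * 2 means 2 copies of w concatenated: w*2.
Result = w*2

w*2


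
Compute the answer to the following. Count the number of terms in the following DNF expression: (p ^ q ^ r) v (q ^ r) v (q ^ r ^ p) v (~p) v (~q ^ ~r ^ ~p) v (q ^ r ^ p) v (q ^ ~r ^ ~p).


A DNF formula is a disjunction of terms (conjunctions).
Terms are separated by v.
Counting the disjuncts: 7 terms.

7


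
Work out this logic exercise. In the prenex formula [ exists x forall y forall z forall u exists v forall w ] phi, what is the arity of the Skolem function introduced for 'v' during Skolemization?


Quantifier prefix: exists x forall y forall z forall u exists v forall w
'v' is existentially quantified at position 5.
Universal variables preceding it: y, z, u
Skolem function arity = 3

3


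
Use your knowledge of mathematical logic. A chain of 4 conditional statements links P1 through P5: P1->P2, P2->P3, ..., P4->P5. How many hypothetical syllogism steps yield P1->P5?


With 4 implications in a chain connecting 5 propositions:
P1->P2, P2->P3, ..., P4->P5
Steps needed = (number of implications) - 1 = 4 - 1 = 3

3


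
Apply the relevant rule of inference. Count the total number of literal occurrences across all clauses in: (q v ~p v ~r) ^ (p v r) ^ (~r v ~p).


Counting literals in each clause:
Clause 1: 3 literal(s)
Clause 2: 2 literal(s)
Clause 3: 2 literal(s)
Total = 7

7
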